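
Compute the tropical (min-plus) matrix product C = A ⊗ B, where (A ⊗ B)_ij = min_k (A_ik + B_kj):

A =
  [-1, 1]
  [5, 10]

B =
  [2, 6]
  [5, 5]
A ⊗ B =
  [1, 5]
  [7, 11]

Apply the min-plus product entry-by-entry:
  C[0][0] = min over k of (A[0][0] + B[0][0] = -1 + 2 = 1, A[0][1] + B[1][0] = 1 + 5 = 6) = 1 (attained at k = 0)
  C[0][1] = min over k of (A[0][0] + B[0][1] = -1 + 6 = 5, A[0][1] + B[1][1] = 1 + 5 = 6) = 5 (attained at k = 0)
  C[1][0] = min over k of (A[1][0] + B[0][0] = 5 + 2 = 7, A[1][1] + B[1][0] = 10 + 5 = 15) = 7 (attained at k = 0)
  C[1][1] = min over k of (A[1][0] + B[0][1] = 5 + 6 = 11, A[1][1] + B[1][1] = 10 + 5 = 15) = 11 (attained at k = 0)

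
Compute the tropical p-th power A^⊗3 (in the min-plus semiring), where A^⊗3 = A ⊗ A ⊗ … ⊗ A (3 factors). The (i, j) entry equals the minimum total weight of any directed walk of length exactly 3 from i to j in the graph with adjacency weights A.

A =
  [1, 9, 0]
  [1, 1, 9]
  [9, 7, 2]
A^⊗3 =
  [3, 8, 2]
  [3, 3, 2]
  [9, 9, 6]

Each entry (A^⊗3)_ij equals the minimum over all length-3 walks i = v_0 → v_1 → … → v_3 = j of Σ_t A[v_t][v_{t+1}]. For example, for (i, j) = (0, 2) we minimise over 9 possible intermediate vertex sequences; the minimum is 2, attained along the walk 0 → 0 → 0 → 2.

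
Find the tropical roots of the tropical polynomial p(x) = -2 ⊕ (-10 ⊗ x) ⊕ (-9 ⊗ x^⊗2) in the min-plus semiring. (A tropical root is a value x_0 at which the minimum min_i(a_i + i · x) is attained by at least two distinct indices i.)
Roots: {-1, 8}

Each tropical root is a break point of the lower envelope of the lines y = a_i + i · x (there are 3 lines, with slopes 0, 1, ..., 2). Only the lines that attain the minimum somewhere contribute to roots; other lines are dominated. Here the surviving (envelope) indices are i = 2, i = 1, i = 0.
Intersections between consecutive envelope lines give the roots: for adjacent envelope indices i < j the intersection is x = (a_i − a_j) / (j − i). Reading off the sorted break points: {-1, 8}.
Verification: at each break x_0, at least two indices attain the minimum of min_i(a_i + i · x_0).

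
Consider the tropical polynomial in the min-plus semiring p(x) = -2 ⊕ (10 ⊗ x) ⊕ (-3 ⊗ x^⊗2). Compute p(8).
p(8) = -2

A tropical monomial a ⊗ x^⊗i evaluates to a + i · x. Evaluating each term at x = 8:
  Term 0 contributes -2 + 0 · 8 = -2
  Term 1 contributes 10 + 1 · 8 = 18
  Term 2 contributes -3 + 2 · 8 = 13
p(8) = ⊕ of these = min[-2, 18, 13] = -2.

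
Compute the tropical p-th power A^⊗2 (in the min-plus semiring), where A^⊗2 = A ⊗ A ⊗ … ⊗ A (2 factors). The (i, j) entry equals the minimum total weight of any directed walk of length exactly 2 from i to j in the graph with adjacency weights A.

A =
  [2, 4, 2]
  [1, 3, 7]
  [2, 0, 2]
A^⊗2 =
  [4, 2, 4]
  [3, 5, 3]
  [1, 2, 4]

Each entry (A^⊗2)_ij equals the minimum over all length-2 walks i = v_0 → v_1 → … → v_2 = j of Σ_t A[v_t][v_{t+1}]. For example, for (i, j) = (0, 2) we minimise over 3 possible intermediate vertex sequences; the minimum is 4, attained along the walk 0 → 0 → 2.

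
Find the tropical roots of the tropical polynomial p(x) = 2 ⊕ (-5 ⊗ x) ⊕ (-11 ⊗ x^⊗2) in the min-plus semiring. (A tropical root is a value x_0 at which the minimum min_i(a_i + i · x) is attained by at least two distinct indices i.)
Roots: {6, 7}

Each tropical root is a break point of the lower envelope of the lines y = a_i + i · x (there are 3 lines, with slopes 0, 1, ..., 2). Only the lines that attain the minimum somewhere contribute to roots; other lines are dominated. Here the surviving (envelope) indices are i = 2, i = 1, i = 0.
Intersections between consecutive envelope lines give the roots: for adjacent envelope indices i < j the intersection is x = (a_i − a_j) / (j − i). Reading off the sorted break points: {6, 7}.
Verification: at each break x_0, at least two indices attain the minimum of min_i(a_i + i · x_0).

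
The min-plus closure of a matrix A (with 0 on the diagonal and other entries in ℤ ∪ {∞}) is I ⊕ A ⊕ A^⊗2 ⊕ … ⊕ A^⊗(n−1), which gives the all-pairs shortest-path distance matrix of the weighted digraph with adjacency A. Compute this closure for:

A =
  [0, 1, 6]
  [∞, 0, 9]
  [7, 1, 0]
Closure =
  [0, 1, 6]
  [16, 0, 9]
  [7, 1, 0]

This is the Floyd-Warshall all-pairs shortest-path computation. For each intermediate vertex k = 0, 1, …, 2, update dist[i][j] ← min(dist[i][j], dist[i][k] + dist[k][j]). The final matrix gives, for each (i, j), the minimum total weight of any directed path from i to j (possibly empty when i = j).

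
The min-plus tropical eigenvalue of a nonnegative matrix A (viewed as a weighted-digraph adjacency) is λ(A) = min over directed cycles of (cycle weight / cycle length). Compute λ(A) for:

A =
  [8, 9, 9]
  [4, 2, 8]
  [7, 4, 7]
λ(A) = 2

Enumerate directed cycles and compute their means (weight / length). Sample:
  cycle 0 → 0: weight = 8, length = 1, mean = 8/1 ≈ 8.000
  cycle 1 → 1: weight = 2, length = 1, mean = 2/1 ≈ 2.000
  cycle 2 → 2: weight = 7, length = 1, mean = 7/1 ≈ 7.000
  cycle 0 → 1 → 0: weight = 13, length = 2, mean = 13/2 ≈ 6.500
  cycle 0 → 2 → 0: weight = 16, length = 2, mean = 16/2 ≈ 8.000
  cycle 1 → 0 → 1: weight = 13, length = 2, mean = 13/2 ≈ 6.500
Minimum mean = 2.000, attained e.g. along the cycle 1 → 1 with weight 2 and length 1. So λ(A) = 2/1 = 2.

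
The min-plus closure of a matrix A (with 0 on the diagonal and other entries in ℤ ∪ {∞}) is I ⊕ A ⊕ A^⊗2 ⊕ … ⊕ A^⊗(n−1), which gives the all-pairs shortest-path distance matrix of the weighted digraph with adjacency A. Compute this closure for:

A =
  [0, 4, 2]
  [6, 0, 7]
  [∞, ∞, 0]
Closure =
  [0, 4, 2]
  [6, 0, 7]
  [∞, ∞, 0]

This is the Floyd-Warshall all-pairs shortest-path computation. For each intermediate vertex k = 0, 1, …, 2, update dist[i][j] ← min(dist[i][j], dist[i][k] + dist[k][j]). The final matrix gives, for each (i, j), the minimum total weight of any directed path from i to j (possibly empty when i = j).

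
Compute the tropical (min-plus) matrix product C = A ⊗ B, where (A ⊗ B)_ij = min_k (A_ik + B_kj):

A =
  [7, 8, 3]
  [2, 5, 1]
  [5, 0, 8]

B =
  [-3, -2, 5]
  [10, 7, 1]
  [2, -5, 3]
A ⊗ B =
  [4, -2, 6]
  [-1, -4, 4]
  [2, 3, 1]

Apply the min-plus product entry-by-entry:
  C[0][0] = min over k of (A[0][0] + B[0][0] = 7 + -3 = 4, A[0][1] + B[1][0] = 8 + 10 = 18, A[0][2] + B[2][0] = 3 + 2 = 5) = 4 (attained at k = 0)
  C[0][1] = min over k of (A[0][0] + B[0][1] = 7 + -2 = 5, A[0][1] + B[1][1] = 8 + 7 = 15, A[0][2] + B[2][1] = 3 + -5 = -2) = -2 (attained at k = 2)
  C[0][2] = min over k of (A[0][0] + B[0][2] = 7 + 5 = 12, A[0][1] + B[1][2] = 8 + 1 = 9, A[0][2] + B[2][2] = 3 + 3 = 6) = 6 (attained at k = 2)
  C[1][0] = min over k of (A[1][0] + B[0][0] = 2 + -3 = -1, A[1][1] + B[1][0] = 5 + 10 = 15, A[1][2] + B[2][0] = 1 + 2 = 3) = -1 (attained at k = 0)
  C[1][1] = min over k of (A[1][0] + B[0][1] = 2 + -2 = 0, A[1][1] + B[1][1] = 5 + 7 = 12, A[1][2] + B[2][1] = 1 + -5 = -4) = -4 (attained at k = 2)
  C[1][2] = min over k of (A[1][0] + B[0][2] = 2 + 5 = 7, A[1][1] + B[1][2] = 5 + 1 = 6, A[1][2] + B[2][2] = 1 + 3 = 4) = 4 (attained at k = 2)
  C[2][0] = min over k of (A[2][0] + B[0][0] = 5 + -3 = 2, A[2][1] + B[1][0] = 0 + 10 = 10, A[2][2] + B[2][0] = 8 + 2 = 10) = 2 (attained at k = 0)
  C[2][1] = min over k of (A[2][0] + B[0][1] = 5 + -2 = 3, A[2][1] + B[1][1] = 0 + 7 = 7, A[2][2] + B[2][1] = 8 + -5 = 3) = 3 (attained at k = 0)
  C[2][2] = min over k of (A[2][0] + B[0][2] = 5 + 5 = 10, A[2][1] + B[1][2] = 0 + 1 = 1, A[2][2] + B[2][2] = 8 + 3 = 11) = 1 (attained at k = 1)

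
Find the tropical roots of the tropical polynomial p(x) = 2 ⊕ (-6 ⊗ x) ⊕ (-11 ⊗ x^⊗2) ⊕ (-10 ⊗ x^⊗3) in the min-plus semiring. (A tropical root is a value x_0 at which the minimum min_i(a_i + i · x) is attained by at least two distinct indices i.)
Roots: {-1, 5, 8}

Each tropical root is a break point of the lower envelope of the lines y = a_i + i · x (there are 4 lines, with slopes 0, 1, ..., 3). Only the lines that attain the minimum somewhere contribute to roots; other lines are dominated. Here the surviving (envelope) indices are i = 3, i = 2, i = 1, i = 0.
Intersections between consecutive envelope lines give the roots: for adjacent envelope indices i < j the intersection is x = (a_i − a_j) / (j − i). Reading off the sorted break points: {-1, 5, 8}.
Verification: at each break x_0, at least two indices attain the minimum of min_i(a_i + i · x_0).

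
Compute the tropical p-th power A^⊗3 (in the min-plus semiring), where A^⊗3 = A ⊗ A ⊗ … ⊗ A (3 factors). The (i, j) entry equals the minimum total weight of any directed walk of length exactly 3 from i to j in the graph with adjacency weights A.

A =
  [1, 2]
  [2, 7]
A^⊗3 =
  [3, 4]
  [4, 5]

Each entry (A^⊗3)_ij equals the minimum over all length-3 walks i = v_0 → v_1 → … → v_3 = j of Σ_t A[v_t][v_{t+1}]. For example, for (i, j) = (0, 1) we minimise over 4 possible intermediate vertex sequences; the minimum is 4, attained along the walk 0 → 0 → 0 → 1.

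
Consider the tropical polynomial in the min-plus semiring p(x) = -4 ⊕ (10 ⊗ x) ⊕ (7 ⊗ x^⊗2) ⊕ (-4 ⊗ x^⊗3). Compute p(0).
p(0) = -4

A tropical monomial a ⊗ x^⊗i evaluates to a + i · x. Evaluating each term at x = 0:
  Term 0 contributes -4 + 0 · 0 = -4
  Term 1 contributes 10 + 1 · 0 = 10
  Term 2 contributes 7 + 2 · 0 = 7
  Term 3 contributes -4 + 3 · 0 = -4
p(0) = ⊕ of these = min[-4, 10, 7, -4] = -4.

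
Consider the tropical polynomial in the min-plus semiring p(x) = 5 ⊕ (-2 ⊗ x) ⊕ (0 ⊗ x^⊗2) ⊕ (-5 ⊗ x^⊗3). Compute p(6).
p(6) = 4

A tropical monomial a ⊗ x^⊗i evaluates to a + i · x. Evaluating each term at x = 6:
  Term 0 contributes 5 + 0 · 6 = 5
  Term 1 contributes -2 + 1 · 6 = 4
  Term 2 contributes 0 + 2 · 6 = 12
  Term 3 contributes -5 + 3 · 6 = 13
p(6) = ⊕ of these = min[5, 4, 12, 13] = 4.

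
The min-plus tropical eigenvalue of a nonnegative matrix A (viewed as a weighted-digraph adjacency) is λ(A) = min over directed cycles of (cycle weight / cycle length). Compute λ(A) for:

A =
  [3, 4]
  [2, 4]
λ(A) = 3

Enumerate directed cycles and compute their means (weight / length). Sample:
  cycle 0 → 0: weight = 3, length = 1, mean = 3/1 ≈ 3.000
  cycle 1 → 1: weight = 4, length = 1, mean = 4/1 ≈ 4.000
  cycle 0 → 1 → 0: weight = 6, length = 2, mean = 6/2 ≈ 3.000
  cycle 1 → 0 → 1: weight = 6, length = 2, mean = 6/2 ≈ 3.000
Minimum mean = 3.000, attained e.g. along the cycle 0 → 0 with weight 3 and length 1. So λ(A) = 3/1 = 3.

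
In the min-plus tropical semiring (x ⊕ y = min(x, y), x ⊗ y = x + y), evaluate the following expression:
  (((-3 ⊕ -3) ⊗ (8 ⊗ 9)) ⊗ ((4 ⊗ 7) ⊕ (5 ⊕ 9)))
(((-3 ⊕ -3) ⊗ (8 ⊗ 9)) ⊗ ((4 ⊗ 7) ⊕ (5 ⊕ 9))) = 19

Expand innermost to outermost. Recall ⊕ takes the minimum of its arguments and ⊗ takes their sum. Working out the expression (((-3 ⊕ -3) ⊗ (8 ⊗ 9)) ⊗ ((4 ⊗ 7) ⊕ (5 ⊕ 9))) gives 19.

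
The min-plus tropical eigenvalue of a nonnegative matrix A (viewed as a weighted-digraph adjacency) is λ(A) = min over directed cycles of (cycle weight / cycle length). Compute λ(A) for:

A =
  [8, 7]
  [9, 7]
λ(A) = 7

Enumerate directed cycles and compute their means (weight / length). Sample:
  cycle 0 → 0: weight = 8, length = 1, mean = 8/1 ≈ 8.000
  cycle 1 → 1: weight = 7, length = 1, mean = 7/1 ≈ 7.000
  cycle 0 → 1 → 0: weight = 16, length = 2, mean = 16/2 ≈ 8.000
  cycle 1 → 0 → 1: weight = 16, length = 2, mean = 16/2 ≈ 8.000
Minimum mean = 7.000, attained e.g. along the cycle 1 → 1 with weight 7 and length 1. So λ(A) = 7/1 = 7.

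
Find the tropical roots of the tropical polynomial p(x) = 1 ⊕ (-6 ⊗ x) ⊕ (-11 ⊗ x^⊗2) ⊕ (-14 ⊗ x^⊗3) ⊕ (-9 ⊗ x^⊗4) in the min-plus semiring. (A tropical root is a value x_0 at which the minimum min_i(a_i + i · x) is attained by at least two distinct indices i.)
Roots: {-5, 3, 5, 7}

Each tropical root is a break point of the lower envelope of the lines y = a_i + i · x (there are 5 lines, with slopes 0, 1, ..., 4). Only the lines that attain the minimum somewhere contribute to roots; other lines are dominated. Here the surviving (envelope) indices are i = 4, i = 3, i = 2, i = 1, i = 0.
Intersections between consecutive envelope lines give the roots: for adjacent envelope indices i < j the intersection is x = (a_i − a_j) / (j − i). Reading off the sorted break points: {-5, 3, 5, 7}.
Verification: at each break x_0, at least two indices attain the minimum of min_i(a_i + i · x_0).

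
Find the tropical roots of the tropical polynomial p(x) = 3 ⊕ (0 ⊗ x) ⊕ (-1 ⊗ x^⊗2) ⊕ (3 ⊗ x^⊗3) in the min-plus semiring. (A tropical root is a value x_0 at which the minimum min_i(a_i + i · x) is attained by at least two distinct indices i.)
Roots: {-4, 1, 3}

Each tropical root is a break point of the lower envelope of the lines y = a_i + i · x (there are 4 lines, with slopes 0, 1, ..., 3). Only the lines that attain the minimum somewhere contribute to roots; other lines are dominated. Here the surviving (envelope) indices are i = 3, i = 2, i = 1, i = 0.
Intersections between consecutive envelope lines give the roots: for adjacent envelope indices i < j the intersection is x = (a_i − a_j) / (j − i). Reading off the sorted break points: {-4, 1, 3}.
Verification: at each break x_0, at least two indices attain the minimum of min_i(a_i + i · x_0).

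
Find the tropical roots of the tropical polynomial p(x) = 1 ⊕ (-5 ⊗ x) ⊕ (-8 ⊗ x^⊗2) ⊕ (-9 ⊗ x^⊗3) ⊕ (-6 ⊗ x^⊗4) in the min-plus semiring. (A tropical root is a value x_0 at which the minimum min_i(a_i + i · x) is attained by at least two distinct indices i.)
Roots: {-3, 1, 3, 6}

Each tropical root is a break point of the lower envelope of the lines y = a_i + i · x (there are 5 lines, with slopes 0, 1, ..., 4). Only the lines that attain the minimum somewhere contribute to roots; other lines are dominated. Here the surviving (envelope) indices are i = 4, i = 3, i = 2, i = 1, i = 0.
Intersections between consecutive envelope lines give the roots: for adjacent envelope indices i < j the intersection is x = (a_i − a_j) / (j − i). Reading off the sorted break points: {-3, 1, 3, 6}.
Verification: at each break x_0, at least two indices attain the minimum of min_i(a_i + i · x_0).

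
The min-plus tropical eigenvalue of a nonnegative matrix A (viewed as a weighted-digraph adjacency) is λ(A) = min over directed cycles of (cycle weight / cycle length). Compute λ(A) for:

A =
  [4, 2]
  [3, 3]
λ(A) = 5/2

Enumerate directed cycles and compute their means (weight / length). Sample:
  cycle 0 → 0: weight = 4, length = 1, mean = 4/1 ≈ 4.000
  cycle 1 → 1: weight = 3, length = 1, mean = 3/1 ≈ 3.000
  cycle 0 → 1 → 0: weight = 5, length = 2, mean = 5/2 ≈ 2.500
  cycle 1 → 0 → 1: weight = 5, length = 2, mean = 5/2 ≈ 2.500
Minimum mean = 2.500, attained e.g. along the cycle 0 → 1 → 0 with weight 5 and length 2. So λ(A) = 5/2 = 5/2.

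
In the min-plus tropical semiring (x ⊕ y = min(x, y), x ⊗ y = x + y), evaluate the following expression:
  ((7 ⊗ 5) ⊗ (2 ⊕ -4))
((7 ⊗ 5) ⊗ (2 ⊕ -4)) = 8

Expand innermost to outermost. Recall ⊕ takes the minimum of its arguments and ⊗ takes their sum. Working out the expression ((7 ⊗ 5) ⊗ (2 ⊕ -4)) gives 8.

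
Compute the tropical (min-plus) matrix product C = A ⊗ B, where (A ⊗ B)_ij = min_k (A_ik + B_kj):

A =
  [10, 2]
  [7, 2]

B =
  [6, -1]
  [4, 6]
A ⊗ B =
  [6, 8]
  [6, 6]

Apply the min-plus product entry-by-entry:
  C[0][0] = min over k of (A[0][0] + B[0][0] = 10 + 6 = 16, A[0][1] + B[1][0] = 2 + 4 = 6) = 6 (attained at k = 1)
  C[0][1] = min over k of (A[0][0] + B[0][1] = 10 + -1 = 9, A[0][1] + B[1][1] = 2 + 6 = 8) = 8 (attained at k = 1)
  C[1][0] = min over k of (A[1][0] + B[0][0] = 7 + 6 = 13, A[1][1] + B[1][0] = 2 + 4 = 6) = 6 (attained at k = 1)
  C[1][1] = min over k of (A[1][0] + B[0][1] = 7 + -1 = 6, A[1][1] + B[1][1] = 2 + 6 = 8) = 6 (attained at k = 0)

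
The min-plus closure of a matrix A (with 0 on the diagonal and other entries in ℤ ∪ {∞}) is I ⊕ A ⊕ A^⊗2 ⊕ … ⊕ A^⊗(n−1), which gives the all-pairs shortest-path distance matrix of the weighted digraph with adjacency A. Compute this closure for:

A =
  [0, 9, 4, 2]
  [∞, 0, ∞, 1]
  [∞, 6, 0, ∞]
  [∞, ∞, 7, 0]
Closure =
  [0, 9, 4, 2]
  [∞, 0, 8, 1]
  [∞, 6, 0, 7]
  [∞, 13, 7, 0]

This is the Floyd-Warshall all-pairs shortest-path computation. For each intermediate vertex k = 0, 1, …, 3, update dist[i][j] ← min(dist[i][j], dist[i][k] + dist[k][j]). The final matrix gives, for each (i, j), the minimum total weight of any directed path from i to j (possibly empty when i = j).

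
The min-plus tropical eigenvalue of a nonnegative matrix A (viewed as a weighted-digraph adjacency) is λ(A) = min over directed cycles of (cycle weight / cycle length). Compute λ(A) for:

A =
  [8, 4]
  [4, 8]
λ(A) = 4

Enumerate directed cycles and compute their means (weight / length). Sample:
  cycle 0 → 0: weight = 8, length = 1, mean = 8/1 ≈ 8.000
  cycle 1 → 1: weight = 8, length = 1, mean = 8/1 ≈ 8.000
  cycle 0 → 1 → 0: weight = 8, length = 2, mean = 8/2 ≈ 4.000
  cycle 1 → 0 → 1: weight = 8, length = 2, mean = 8/2 ≈ 4.000
Minimum mean = 4.000, attained e.g. along the cycle 0 → 1 → 0 with weight 8 and length 2. So λ(A) = 8/2 = 4.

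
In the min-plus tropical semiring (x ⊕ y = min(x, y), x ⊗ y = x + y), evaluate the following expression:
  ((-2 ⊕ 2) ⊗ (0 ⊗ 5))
((-2 ⊕ 2) ⊗ (0 ⊗ 5)) = 3

Expand innermost to outermost. Recall ⊕ takes the minimum of its arguments and ⊗ takes their sum. Working out the expression ((-2 ⊕ 2) ⊗ (0 ⊗ 5)) gives 3.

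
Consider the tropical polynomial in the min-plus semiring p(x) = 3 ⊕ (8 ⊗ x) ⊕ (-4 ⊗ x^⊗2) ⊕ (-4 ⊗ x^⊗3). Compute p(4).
p(4) = 3

A tropical monomial a ⊗ x^⊗i evaluates to a + i · x. Evaluating each term at x = 4:
  Term 0 contributes 3 + 0 · 4 = 3
  Term 1 contributes 8 + 1 · 4 = 12
  Term 2 contributes -4 + 2 · 4 = 4
  Term 3 contributes -4 + 3 · 4 = 8
p(4) = ⊕ of these = min[3, 12, 4, 8] = 3.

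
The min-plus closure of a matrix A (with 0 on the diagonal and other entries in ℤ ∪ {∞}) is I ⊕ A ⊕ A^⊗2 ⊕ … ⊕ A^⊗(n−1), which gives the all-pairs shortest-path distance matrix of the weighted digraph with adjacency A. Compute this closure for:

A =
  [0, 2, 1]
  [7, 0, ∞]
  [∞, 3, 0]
Closure =
  [0, 2, 1]
  [7, 0, 8]
  [10, 3, 0]

This is the Floyd-Warshall all-pairs shortest-path computation. For each intermediate vertex k = 0, 1, …, 2, update dist[i][j] ← min(dist[i][j], dist[i][k] + dist[k][j]). The final matrix gives, for each (i, j), the minimum total weight of any directed path from i to j (possibly empty when i = j).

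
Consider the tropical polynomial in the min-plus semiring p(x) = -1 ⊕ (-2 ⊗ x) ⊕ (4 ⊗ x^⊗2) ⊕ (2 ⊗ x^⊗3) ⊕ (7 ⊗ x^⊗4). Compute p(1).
p(1) = -1

A tropical monomial a ⊗ x^⊗i evaluates to a + i · x. Evaluating each term at x = 1:
  Term 0 contributes -1 + 0 · 1 = -1
  Term 1 contributes -2 + 1 · 1 = -1
  Term 2 contributes 4 + 2 · 1 = 6
  Term 3 contributes 2 + 3 · 1 = 5
  Term 4 contributes 7 + 4 · 1 = 11
p(1) = ⊕ of these = min[-1, -1, 6, 5, 11] = -1.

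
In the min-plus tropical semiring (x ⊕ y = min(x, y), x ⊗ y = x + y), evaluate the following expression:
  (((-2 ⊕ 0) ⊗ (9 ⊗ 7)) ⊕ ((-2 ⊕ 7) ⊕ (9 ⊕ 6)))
(((-2 ⊕ 0) ⊗ (9 ⊗ 7)) ⊕ ((-2 ⊕ 7) ⊕ (9 ⊕ 6))) = -2

Expand innermost to outermost. Recall ⊕ takes the minimum of its arguments and ⊗ takes their sum. Working out the expression (((-2 ⊕ 0) ⊗ (9 ⊗ 7)) ⊕ ((-2 ⊕ 7) ⊕ (9 ⊕ 6))) gives -2.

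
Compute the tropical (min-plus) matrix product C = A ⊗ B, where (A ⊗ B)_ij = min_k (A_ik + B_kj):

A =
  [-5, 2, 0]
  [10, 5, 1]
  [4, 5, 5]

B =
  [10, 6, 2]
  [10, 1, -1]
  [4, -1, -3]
A ⊗ B =
  [4, -1, -3]
  [5, 0, -2]
  [9, 4, 2]

Apply the min-plus product entry-by-entry:
  C[0][0] = min over k of (A[0][0] + B[0][0] = -5 + 10 = 5, A[0][1] + B[1][0] = 2 + 10 = 12, A[0][2] + B[2][0] = 0 + 4 = 4) = 4 (attained at k = 2)
  C[0][1] = min over k of (A[0][0] + B[0][1] = -5 + 6 = 1, A[0][1] + B[1][1] = 2 + 1 = 3, A[0][2] + B[2][1] = 0 + -1 = -1) = -1 (attained at k = 2)
  C[0][2] = min over k of (A[0][0] + B[0][2] = -5 + 2 = -3, A[0][1] + B[1][2] = 2 + -1 = 1, A[0][2] + B[2][2] = 0 + -3 = -3) = -3 (attained at k = 0)
  C[1][0] = min over k of (A[1][0] + B[0][0] = 10 + 10 = 20, A[1][1] + B[1][0] = 5 + 10 = 15, A[1][2] + B[2][0] = 1 + 4 = 5) = 5 (attained at k = 2)
  C[1][1] = min over k of (A[1][0] + B[0][1] = 10 + 6 = 16, A[1][1] + B[1][1] = 5 + 1 = 6, A[1][2] + B[2][1] = 1 + -1 = 0) = 0 (attained at k = 2)
  C[1][2] = min over k of (A[1][0] + B[0][2] = 10 + 2 = 12, A[1][1] + B[1][2] = 5 + -1 = 4, A[1][2] + B[2][2] = 1 + -3 = -2) = -2 (attained at k = 2)
  C[2][0] = min over k of (A[2][0] + B[0][0] = 4 + 10 = 14, A[2][1] + B[1][0] = 5 + 10 = 15, A[2][2] + B[2][0] = 5 + 4 = 9) = 9 (attained at k = 2)
  C[2][1] = min over k of (A[2][0] + B[0][1] = 4 + 6 = 10, A[2][1] + B[1][1] = 5 + 1 = 6, A[2][2] + B[2][1] = 5 + -1 = 4) = 4 (attained at k = 2)
  C[2][2] = min over k of (A[2][0] + B[0][2] = 4 + 2 = 6, A[2][1] + B[1][2] = 5 + -1 = 4, A[2][2] + B[2][2] = 5 + -3 = 2) = 2 (attained at k = 2)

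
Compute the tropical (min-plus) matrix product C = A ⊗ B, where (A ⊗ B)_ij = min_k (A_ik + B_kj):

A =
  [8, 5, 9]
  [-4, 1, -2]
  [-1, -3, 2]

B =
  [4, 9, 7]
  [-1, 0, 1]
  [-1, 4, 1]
A ⊗ B =
  [4, 5, 6]
  [-3, 1, -1]
  [-4, -3, -2]

Apply the min-plus product entry-by-entry:
  C[0][0] = min over k of (A[0][0] + B[0][0] = 8 + 4 = 12, A[0][1] + B[1][0] = 5 + -1 = 4, A[0][2] + B[2][0] = 9 + -1 = 8) = 4 (attained at k = 1)
  C[0][1] = min over k of (A[0][0] + B[0][1] = 8 + 9 = 17, A[0][1] + B[1][1] = 5 + 0 = 5, A[0][2] + B[2][1] = 9 + 4 = 13) = 5 (attained at k = 1)
  C[0][2] = min over k of (A[0][0] + B[0][2] = 8 + 7 = 15, A[0][1] + B[1][2] = 5 + 1 = 6, A[0][2] + B[2][2] = 9 + 1 = 10) = 6 (attained at k = 1)
  C[1][0] = min over k of (A[1][0] + B[0][0] = -4 + 4 = 0, A[1][1] + B[1][0] = 1 + -1 = 0, A[1][2] + B[2][0] = -2 + -1 = -3) = -3 (attained at k = 2)
  C[1][1] = min over k of (A[1][0] + B[0][1] = -4 + 9 = 5, A[1][1] + B[1][1] = 1 + 0 = 1, A[1][2] + B[2][1] = -2 + 4 = 2) = 1 (attained at k = 1)
  C[1][2] = min over k of (A[1][0] + B[0][2] = -4 + 7 = 3, A[1][1] + B[1][2] = 1 + 1 = 2, A[1][2] + B[2][2] = -2 + 1 = -1) = -1 (attained at k = 2)
  C[2][0] = min over k of (A[2][0] + B[0][0] = -1 + 4 = 3, A[2][1] + B[1][0] = -3 + -1 = -4, A[2][2] + B[2][0] = 2 + -1 = 1) = -4 (attained at k = 1)
  C[2][1] = min over k of (A[2][0] + B[0][1] = -1 + 9 = 8, A[2][1] + B[1][1] = -3 + 0 = -3, A[2][2] + B[2][1] = 2 + 4 = 6) = -3 (attained at k = 1)
  C[2][2] = min over k of (A[2][0] + B[0][2] = -1 + 7 = 6, A[2][1] + B[1][2] = -3 + 1 = -2, A[2][2] + B[2][2] = 2 + 1 = 3) = -2 (attained at k = 1)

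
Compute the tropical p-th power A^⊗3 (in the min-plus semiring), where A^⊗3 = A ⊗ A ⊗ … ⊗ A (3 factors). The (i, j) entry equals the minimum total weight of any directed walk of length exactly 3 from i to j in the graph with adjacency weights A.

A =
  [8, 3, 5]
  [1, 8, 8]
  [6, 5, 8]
A^⊗3 =
  [11, 7, 9]
  [5, 11, 12]
  [10, 9, 11]

Each entry (A^⊗3)_ij equals the minimum over all length-3 walks i = v_0 → v_1 → … → v_3 = j of Σ_t A[v_t][v_{t+1}]. For example, for (i, j) = (0, 2) we minimise over 9 possible intermediate vertex sequences; the minimum is 9, attained along the walk 0 → 1 → 0 → 2.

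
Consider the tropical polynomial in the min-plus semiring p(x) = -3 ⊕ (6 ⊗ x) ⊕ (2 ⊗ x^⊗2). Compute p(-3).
p(-3) = -4

A tropical monomial a ⊗ x^⊗i evaluates to a + i · x. Evaluating each term at x = -3:
  Term 0 contributes -3 + 0 · -3 = -3
  Term 1 contributes 6 + 1 · -3 = 3
  Term 2 contributes 2 + 2 · -3 = -4
p(-3) = ⊕ of these = min[-3, 3, -4] = -4.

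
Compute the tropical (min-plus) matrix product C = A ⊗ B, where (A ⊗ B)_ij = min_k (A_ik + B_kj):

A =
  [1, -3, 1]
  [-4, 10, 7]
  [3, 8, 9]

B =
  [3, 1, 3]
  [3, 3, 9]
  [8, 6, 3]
A ⊗ B =
  [0, 0, 4]
  [-1, -3, -1]
  [6, 4, 6]

Apply the min-plus product entry-by-entry:
  C[0][0] = min over k of (A[0][0] + B[0][0] = 1 + 3 = 4, A[0][1] + B[1][0] = -3 + 3 = 0, A[0][2] + B[2][0] = 1 + 8 = 9) = 0 (attained at k = 1)
  C[0][1] = min over k of (A[0][0] + B[0][1] = 1 + 1 = 2, A[0][1] + B[1][1] = -3 + 3 = 0, A[0][2] + B[2][1] = 1 + 6 = 7) = 0 (attained at k = 1)
  C[0][2] = min over k of (A[0][0] + B[0][2] = 1 + 3 = 4, A[0][1] + B[1][2] = -3 + 9 = 6, A[0][2] + B[2][2] = 1 + 3 = 4) = 4 (attained at k = 0)
  C[1][0] = min over k of (A[1][0] + B[0][0] = -4 + 3 = -1, A[1][1] + B[1][0] = 10 + 3 = 13, A[1][2] + B[2][0] = 7 + 8 = 15) = -1 (attained at k = 0)
  C[1][1] = min over k of (A[1][0] + B[0][1] = -4 + 1 = -3, A[1][1] + B[1][1] = 10 + 3 = 13, A[1][2] + B[2][1] = 7 + 6 = 13) = -3 (attained at k = 0)
  C[1][2] = min over k of (A[1][0] + B[0][2] = -4 + 3 = -1, A[1][1] + B[1][2] = 10 + 9 = 19, A[1][2] + B[2][2] = 7 + 3 = 10) = -1 (attained at k = 0)
  C[2][0] = min over k of (A[2][0] + B[0][0] = 3 + 3 = 6, A[2][1] + B[1][0] = 8 + 3 = 11, A[2][2] + B[2][0] = 9 + 8 = 17) = 6 (attained at k = 0)
  C[2][1] = min over k of (A[2][0] + B[0][1] = 3 + 1 = 4, A[2][1] + B[1][1] = 8 + 3 = 11, A[2][2] + B[2][1] = 9 + 6 = 15) = 4 (attained at k = 0)
  C[2][2] = min over k of (A[2][0] + B[0][2] = 3 + 3 = 6, A[2][1] + B[1][2] = 8 + 9 = 17, A[2][2] + B[2][2] = 9 + 3 = 12) = 6 (attained at k = 0)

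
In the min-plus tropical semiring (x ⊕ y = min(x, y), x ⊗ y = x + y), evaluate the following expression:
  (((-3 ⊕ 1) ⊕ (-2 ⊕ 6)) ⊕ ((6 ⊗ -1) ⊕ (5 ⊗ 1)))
(((-3 ⊕ 1) ⊕ (-2 ⊕ 6)) ⊕ ((6 ⊗ -1) ⊕ (5 ⊗ 1))) = -3

Expand innermost to outermost. Recall ⊕ takes the minimum of its arguments and ⊗ takes their sum. Working out the expression (((-3 ⊕ 1) ⊕ (-2 ⊕ 6)) ⊕ ((6 ⊗ -1) ⊕ (5 ⊗ 1))) gives -3.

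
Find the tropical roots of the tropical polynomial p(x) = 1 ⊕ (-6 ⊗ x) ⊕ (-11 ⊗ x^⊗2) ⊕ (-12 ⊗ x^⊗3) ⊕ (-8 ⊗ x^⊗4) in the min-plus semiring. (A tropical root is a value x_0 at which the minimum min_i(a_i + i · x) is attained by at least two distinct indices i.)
Roots: {-4, 1, 5, 7}

Each tropical root is a break point of the lower envelope of the lines y = a_i + i · x (there are 5 lines, with slopes 0, 1, ..., 4). Only the lines that attain the minimum somewhere contribute to roots; other lines are dominated. Here the surviving (envelope) indices are i = 4, i = 3, i = 2, i = 1, i = 0.
Intersections between consecutive envelope lines give the roots: for adjacent envelope indices i < j the intersection is x = (a_i − a_j) / (j − i). Reading off the sorted break points: {-4, 1, 5, 7}.
Verification: at each break x_0, at least two indices attain the minimum of min_i(a_i + i · x_0).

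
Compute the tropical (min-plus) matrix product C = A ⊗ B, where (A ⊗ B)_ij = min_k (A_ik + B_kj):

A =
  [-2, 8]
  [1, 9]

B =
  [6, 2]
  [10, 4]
A ⊗ B =
  [4, 0]
  [7, 3]

Apply the min-plus product entry-by-entry:
  C[0][0] = min over k of (A[0][0] + B[0][0] = -2 + 6 = 4, A[0][1] + B[1][0] = 8 + 10 = 18) = 4 (attained at k = 0)
  C[0][1] = min over k of (A[0][0] + B[0][1] = -2 + 2 = 0, A[0][1] + B[1][1] = 8 + 4 = 12) = 0 (attained at k = 0)
  C[1][0] = min over k of (A[1][0] + B[0][0] = 1 + 6 = 7, A[1][1] + B[1][0] = 9 + 10 = 19) = 7 (attained at k = 0)
  C[1][1] = min over k of (A[1][0] + B[0][1] = 1 + 2 = 3, A[1][1] + B[1][1] = 9 + 4 = 13) = 3 (attained at k = 0)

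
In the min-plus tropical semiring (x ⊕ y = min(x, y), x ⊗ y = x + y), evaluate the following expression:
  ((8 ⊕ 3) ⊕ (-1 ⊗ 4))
((8 ⊕ 3) ⊕ (-1 ⊗ 4)) = 3

Expand innermost to outermost. Recall ⊕ takes the minimum of its arguments and ⊗ takes their sum. Working out the expression ((8 ⊕ 3) ⊕ (-1 ⊗ 4)) gives 3.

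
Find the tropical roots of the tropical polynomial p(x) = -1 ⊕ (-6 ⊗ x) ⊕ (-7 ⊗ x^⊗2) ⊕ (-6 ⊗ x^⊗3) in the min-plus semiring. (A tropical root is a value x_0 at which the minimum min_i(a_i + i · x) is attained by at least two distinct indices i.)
Roots: {-1, 1, 5}

Each tropical root is a break point of the lower envelope of the lines y = a_i + i · x (there are 4 lines, with slopes 0, 1, ..., 3). Only the lines that attain the minimum somewhere contribute to roots; other lines are dominated. Here the surviving (envelope) indices are i = 3, i = 2, i = 1, i = 0.
Intersections between consecutive envelope lines give the roots: for adjacent envelope indices i < j the intersection is x = (a_i − a_j) / (j − i). Reading off the sorted break points: {-1, 1, 5}.
Verification: at each break x_0, at least two indices attain the minimum of min_i(a_i + i · x_0).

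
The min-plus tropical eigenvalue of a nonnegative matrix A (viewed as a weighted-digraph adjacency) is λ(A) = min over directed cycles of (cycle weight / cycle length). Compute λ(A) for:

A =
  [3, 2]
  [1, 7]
λ(A) = 3/2

Enumerate directed cycles and compute their means (weight / length). Sample:
  cycle 0 → 0: weight = 3, length = 1, mean = 3/1 ≈ 3.000
  cycle 1 → 1: weight = 7, length = 1, mean = 7/1 ≈ 7.000
  cycle 0 → 1 → 0: weight = 3, length = 2, mean = 3/2 ≈ 1.500
  cycle 1 → 0 → 1: weight = 3, length = 2, mean = 3/2 ≈ 1.500
Minimum mean = 1.500, attained e.g. along the cycle 0 → 1 → 0 with weight 3 and length 2. So λ(A) = 3/2 = 3/2.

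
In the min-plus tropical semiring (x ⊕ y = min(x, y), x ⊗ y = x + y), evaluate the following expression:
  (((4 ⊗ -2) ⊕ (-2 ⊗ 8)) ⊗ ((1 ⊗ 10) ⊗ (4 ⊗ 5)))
(((4 ⊗ -2) ⊕ (-2 ⊗ 8)) ⊗ ((1 ⊗ 10) ⊗ (4 ⊗ 5))) = 22

Expand innermost to outermost. Recall ⊕ takes the minimum of its arguments and ⊗ takes their sum. Working out the expression (((4 ⊗ -2) ⊕ (-2 ⊗ 8)) ⊗ ((1 ⊗ 10) ⊗ (4 ⊗ 5))) gives 22.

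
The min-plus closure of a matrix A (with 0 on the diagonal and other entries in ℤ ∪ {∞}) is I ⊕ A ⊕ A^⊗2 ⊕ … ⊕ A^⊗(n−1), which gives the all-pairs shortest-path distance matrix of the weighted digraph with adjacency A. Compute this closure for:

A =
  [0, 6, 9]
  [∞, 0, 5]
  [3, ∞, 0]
Closure =
  [0, 6, 9]
  [8, 0, 5]
  [3, 9, 0]

This is the Floyd-Warshall all-pairs shortest-path computation. For each intermediate vertex k = 0, 1, …, 2, update dist[i][j] ← min(dist[i][j], dist[i][k] + dist[k][j]). The final matrix gives, for each (i, j), the minimum total weight of any directed path from i to j (possibly empty when i = j).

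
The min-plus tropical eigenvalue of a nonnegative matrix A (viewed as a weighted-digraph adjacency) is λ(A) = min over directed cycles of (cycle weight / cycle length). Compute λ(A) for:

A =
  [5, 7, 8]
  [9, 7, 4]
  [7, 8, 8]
λ(A) = 5

Enumerate directed cycles and compute their means (weight / length). Sample:
  cycle 0 → 0: weight = 5, length = 1, mean = 5/1 ≈ 5.000
  cycle 1 → 1: weight = 7, length = 1, mean = 7/1 ≈ 7.000
  cycle 2 → 2: weight = 8, length = 1, mean = 8/1 ≈ 8.000
  cycle 0 → 1 → 0: weight = 16, length = 2, mean = 16/2 ≈ 8.000
  cycle 0 → 2 → 0: weight = 15, length = 2, mean = 15/2 ≈ 7.500
  cycle 1 → 0 → 1: weight = 16, length = 2, mean = 16/2 ≈ 8.000
Minimum mean = 5.000, attained e.g. along the cycle 0 → 0 with weight 5 and length 1. So λ(A) = 5/1 = 5.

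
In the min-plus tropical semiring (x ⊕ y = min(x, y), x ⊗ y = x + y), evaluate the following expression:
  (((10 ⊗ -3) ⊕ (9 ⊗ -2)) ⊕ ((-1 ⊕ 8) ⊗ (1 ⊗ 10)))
(((10 ⊗ -3) ⊕ (9 ⊗ -2)) ⊕ ((-1 ⊕ 8) ⊗ (1 ⊗ 10))) = 7

Expand innermost to outermost. Recall ⊕ takes the minimum of its arguments and ⊗ takes their sum. Working out the expression (((10 ⊗ -3) ⊕ (9 ⊗ -2)) ⊕ ((-1 ⊕ 8) ⊗ (1 ⊗ 10))) gives 7.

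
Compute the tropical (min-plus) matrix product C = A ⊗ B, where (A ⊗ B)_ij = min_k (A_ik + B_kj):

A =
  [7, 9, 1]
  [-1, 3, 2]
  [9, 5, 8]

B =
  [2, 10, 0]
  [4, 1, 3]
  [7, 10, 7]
A ⊗ B =
  [8, 10, 7]
  [1, 4, -1]
  [9, 6, 8]

Apply the min-plus product entry-by-entry:
  C[0][0] = min over k of (A[0][0] + B[0][0] = 7 + 2 = 9, A[0][1] + B[1][0] = 9 + 4 = 13, A[0][2] + B[2][0] = 1 + 7 = 8) = 8 (attained at k = 2)
  C[0][1] = min over k of (A[0][0] + B[0][1] = 7 + 10 = 17, A[0][1] + B[1][1] = 9 + 1 = 10, A[0][2] + B[2][1] = 1 + 10 = 11) = 10 (attained at k = 1)
  C[0][2] = min over k of (A[0][0] + B[0][2] = 7 + 0 = 7, A[0][1] + B[1][2] = 9 + 3 = 12, A[0][2] + B[2][2] = 1 + 7 = 8) = 7 (attained at k = 0)
  C[1][0] = min over k of (A[1][0] + B[0][0] = -1 + 2 = 1, A[1][1] + B[1][0] = 3 + 4 = 7, A[1][2] + B[2][0] = 2 + 7 = 9) = 1 (attained at k = 0)
  C[1][1] = min over k of (A[1][0] + B[0][1] = -1 + 10 = 9, A[1][1] + B[1][1] = 3 + 1 = 4, A[1][2] + B[2][1] = 2 + 10 = 12) = 4 (attained at k = 1)
  C[1][2] = min over k of (A[1][0] + B[0][2] = -1 + 0 = -1, A[1][1] + B[1][2] = 3 + 3 = 6, A[1][2] + B[2][2] = 2 + 7 = 9) = -1 (attained at k = 0)
  C[2][0] = min over k of (A[2][0] + B[0][0] = 9 + 2 = 11, A[2][1] + B[1][0] = 5 + 4 = 9, A[2][2] + B[2][0] = 8 + 7 = 15) = 9 (attained at k = 1)
  C[2][1] = min over k of (A[2][0] + B[0][1] = 9 + 10 = 19, A[2][1] + B[1][1] = 5 + 1 = 6, A[2][2] + B[2][1] = 8 + 10 = 18) = 6 (attained at k = 1)
  C[2][2] = min over k of (A[2][0] + B[0][2] = 9 + 0 = 9, A[2][1] + B[1][2] = 5 + 3 = 8, A[2][2] + B[2][2] = 8 + 7 = 15) = 8 (attained at k = 1)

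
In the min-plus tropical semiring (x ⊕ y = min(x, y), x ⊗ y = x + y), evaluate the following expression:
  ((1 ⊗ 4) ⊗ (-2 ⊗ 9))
((1 ⊗ 4) ⊗ (-2 ⊗ 9)) = 12

Expand innermost to outermost. Recall ⊕ takes the minimum of its arguments and ⊗ takes their sum. Working out the expression ((1 ⊗ 4) ⊗ (-2 ⊗ 9)) gives 12.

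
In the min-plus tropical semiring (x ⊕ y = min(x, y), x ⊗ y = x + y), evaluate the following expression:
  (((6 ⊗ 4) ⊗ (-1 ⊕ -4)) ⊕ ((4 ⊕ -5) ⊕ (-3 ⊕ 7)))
(((6 ⊗ 4) ⊗ (-1 ⊕ -4)) ⊕ ((4 ⊕ -5) ⊕ (-3 ⊕ 7))) = -5

Expand innermost to outermost. Recall ⊕ takes the minimum of its arguments and ⊗ takes their sum. Working out the expression (((6 ⊗ 4) ⊗ (-1 ⊕ -4)) ⊕ ((4 ⊕ -5) ⊕ (-3 ⊕ 7))) gives -5.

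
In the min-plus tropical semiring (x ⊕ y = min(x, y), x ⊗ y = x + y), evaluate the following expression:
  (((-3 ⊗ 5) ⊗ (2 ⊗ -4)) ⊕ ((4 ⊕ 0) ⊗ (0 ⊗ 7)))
(((-3 ⊗ 5) ⊗ (2 ⊗ -4)) ⊕ ((4 ⊕ 0) ⊗ (0 ⊗ 7))) = 0

Expand innermost to outermost. Recall ⊕ takes the minimum of its arguments and ⊗ takes their sum. Working out the expression (((-3 ⊗ 5) ⊗ (2 ⊗ -4)) ⊕ ((4 ⊕ 0) ⊗ (0 ⊗ 7))) gives 0.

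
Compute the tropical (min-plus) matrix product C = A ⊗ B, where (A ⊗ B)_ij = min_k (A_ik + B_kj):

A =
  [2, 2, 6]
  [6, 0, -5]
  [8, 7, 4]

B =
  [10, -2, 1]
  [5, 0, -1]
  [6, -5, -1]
A ⊗ B =
  [7, 0, 1]
  [1, -10, -6]
  [10, -1, 3]

Apply the min-plus product entry-by-entry:
  C[0][0] = min over k of (A[0][0] + B[0][0] = 2 + 10 = 12, A[0][1] + B[1][0] = 2 + 5 = 7, A[0][2] + B[2][0] = 6 + 6 = 12) = 7 (attained at k = 1)
  C[0][1] = min over k of (A[0][0] + B[0][1] = 2 + -2 = 0, A[0][1] + B[1][1] = 2 + 0 = 2, A[0][2] + B[2][1] = 6 + -5 = 1) = 0 (attained at k = 0)
  C[0][2] = min over k of (A[0][0] + B[0][2] = 2 + 1 = 3, A[0][1] + B[1][2] = 2 + -1 = 1, A[0][2] + B[2][2] = 6 + -1 = 5) = 1 (attained at k = 1)
  C[1][0] = min over k of (A[1][0] + B[0][0] = 6 + 10 = 16, A[1][1] + B[1][0] = 0 + 5 = 5, A[1][2] + B[2][0] = -5 + 6 = 1) = 1 (attained at k = 2)
  C[1][1] = min over k of (A[1][0] + B[0][1] = 6 + -2 = 4, A[1][1] + B[1][1] = 0 + 0 = 0, A[1][2] + B[2][1] = -5 + -5 = -10) = -10 (attained at k = 2)
  C[1][2] = min over k of (A[1][0] + B[0][2] = 6 + 1 = 7, A[1][1] + B[1][2] = 0 + -1 = -1, A[1][2] + B[2][2] = -5 + -1 = -6) = -6 (attained at k = 2)
  C[2][0] = min over k of (A[2][0] + B[0][0] = 8 + 10 = 18, A[2][1] + B[1][0] = 7 + 5 = 12, A[2][2] + B[2][0] = 4 + 6 = 10) = 10 (attained at k = 2)
  C[2][1] = min over k of (A[2][0] + B[0][1] = 8 + -2 = 6, A[2][1] + B[1][1] = 7 + 0 = 7, A[2][2] + B[2][1] = 4 + -5 = -1) = -1 (attained at k = 2)
  C[2][2] = min over k of (A[2][0] + B[0][2] = 8 + 1 = 9, A[2][1] + B[1][2] = 7 + -1 = 6, A[2][2] + B[2][2] = 4 + -1 = 3) = 3 (attained at k = 2)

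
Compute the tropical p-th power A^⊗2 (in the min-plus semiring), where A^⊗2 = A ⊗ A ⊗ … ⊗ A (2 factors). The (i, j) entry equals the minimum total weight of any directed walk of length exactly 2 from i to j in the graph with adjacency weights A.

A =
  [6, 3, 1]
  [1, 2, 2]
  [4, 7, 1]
A^⊗2 =
  [4, 5, 2]
  [3, 4, 2]
  [5, 7, 2]

Each entry (A^⊗2)_ij equals the minimum over all length-2 walks i = v_0 → v_1 → … → v_2 = j of Σ_t A[v_t][v_{t+1}]. For example, for (i, j) = (0, 2) we minimise over 3 possible intermediate vertex sequences; the minimum is 2, attained along the walk 0 → 2 → 2.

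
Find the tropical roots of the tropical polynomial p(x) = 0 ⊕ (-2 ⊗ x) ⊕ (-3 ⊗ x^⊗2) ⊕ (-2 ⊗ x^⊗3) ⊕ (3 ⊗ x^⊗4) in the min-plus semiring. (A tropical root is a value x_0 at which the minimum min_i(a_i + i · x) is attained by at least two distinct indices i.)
Roots: {-5, -1, 1, 2}

Each tropical root is a break point of the lower envelope of the lines y = a_i + i · x (there are 5 lines, with slopes 0, 1, ..., 4). Only the lines that attain the minimum somewhere contribute to roots; other lines are dominated. Here the surviving (envelope) indices are i = 4, i = 3, i = 2, i = 1, i = 0.
Intersections between consecutive envelope lines give the roots: for adjacent envelope indices i < j the intersection is x = (a_i − a_j) / (j − i). Reading off the sorted break points: {-5, -1, 1, 2}.
Verification: at each break x_0, at least two indices attain the minimum of min_i(a_i + i · x_0).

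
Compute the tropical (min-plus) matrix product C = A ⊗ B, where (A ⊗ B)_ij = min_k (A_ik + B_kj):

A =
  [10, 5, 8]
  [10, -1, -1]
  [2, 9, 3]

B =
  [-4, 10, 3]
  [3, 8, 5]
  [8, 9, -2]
A ⊗ B =
  [6, 13, 6]
  [2, 7, -3]
  [-2, 12, 1]

Apply the min-plus product entry-by-entry:
  C[0][0] = min over k of (A[0][0] + B[0][0] = 10 + -4 = 6, A[0][1] + B[1][0] = 5 + 3 = 8, A[0][2] + B[2][0] = 8 + 8 = 16) = 6 (attained at k = 0)
  C[0][1] = min over k of (A[0][0] + B[0][1] = 10 + 10 = 20, A[0][1] + B[1][1] = 5 + 8 = 13, A[0][2] + B[2][1] = 8 + 9 = 17) = 13 (attained at k = 1)
  C[0][2] = min over k of (A[0][0] + B[0][2] = 10 + 3 = 13, A[0][1] + B[1][2] = 5 + 5 = 10, A[0][2] + B[2][2] = 8 + -2 = 6) = 6 (attained at k = 2)
  C[1][0] = min over k of (A[1][0] + B[0][0] = 10 + -4 = 6, A[1][1] + B[1][0] = -1 + 3 = 2, A[1][2] + B[2][0] = -1 + 8 = 7) = 2 (attained at k = 1)
  C[1][1] = min over k of (A[1][0] + B[0][1] = 10 + 10 = 20, A[1][1] + B[1][1] = -1 + 8 = 7, A[1][2] + B[2][1] = -1 + 9 = 8) = 7 (attained at k = 1)
  C[1][2] = min over k of (A[1][0] + B[0][2] = 10 + 3 = 13, A[1][1] + B[1][2] = -1 + 5 = 4, A[1][2] + B[2][2] = -1 + -2 = -3) = -3 (attained at k = 2)
  C[2][0] = min over k of (A[2][0] + B[0][0] = 2 + -4 = -2, A[2][1] + B[1][0] = 9 + 3 = 12, A[2][2] + B[2][0] = 3 + 8 = 11) = -2 (attained at k = 0)
  C[2][1] = min over k of (A[2][0] + B[0][1] = 2 + 10 = 12, A[2][1] + B[1][1] = 9 + 8 = 17, A[2][2] + B[2][1] = 3 + 9 = 12) = 12 (attained at k = 0)
  C[2][2] = min over k of (A[2][0] + B[0][2] = 2 + 3 = 5, A[2][1] + B[1][2] = 9 + 5 = 14, A[2][2] + B[2][2] = 3 + -2 = 1) = 1 (attained at k = 2)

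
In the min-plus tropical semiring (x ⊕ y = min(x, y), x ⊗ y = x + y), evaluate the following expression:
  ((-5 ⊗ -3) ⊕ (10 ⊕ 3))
((-5 ⊗ -3) ⊕ (10 ⊕ 3)) = -8

Expand innermost to outermost. Recall ⊕ takes the minimum of its arguments and ⊗ takes their sum. Working out the expression ((-5 ⊗ -3) ⊕ (10 ⊕ 3)) gives -8.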